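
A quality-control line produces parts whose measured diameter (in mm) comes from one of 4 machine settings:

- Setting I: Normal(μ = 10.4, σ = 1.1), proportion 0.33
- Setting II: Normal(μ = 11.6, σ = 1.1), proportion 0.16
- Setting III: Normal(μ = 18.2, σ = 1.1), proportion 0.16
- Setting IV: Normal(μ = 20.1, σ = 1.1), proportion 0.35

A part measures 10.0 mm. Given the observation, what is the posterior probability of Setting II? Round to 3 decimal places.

The responsibility of component k is π_k f_k(x) divided by Σ_j π_j f_j(x).
Component likelihoods at x = 10.0 mm:
  f_I = 0.339472
  f_II = 0.125921
  f_III = 3.10879e-13
  f_IV = 1.78957e-19
Weight by the priors:
  π_I·f_I = 0.33 × 0.339472 = 0.112026
  π_II·f_II = 0.16 × 0.125921 = 0.0201474
  π_III·f_III = 0.16 × 3.10879e-13 = 4.97406e-14
  π_IV·f_IV = 0.35 × 1.78957e-19 = 6.2635e-20
Normaliser: 0.112026 + 0.0201474 + 4.97406e-14 + 6.2635e-20 = 0.132173
So the posterior for Setting II is 0.0201474 / 0.132173 ≈ 0.152.

0.152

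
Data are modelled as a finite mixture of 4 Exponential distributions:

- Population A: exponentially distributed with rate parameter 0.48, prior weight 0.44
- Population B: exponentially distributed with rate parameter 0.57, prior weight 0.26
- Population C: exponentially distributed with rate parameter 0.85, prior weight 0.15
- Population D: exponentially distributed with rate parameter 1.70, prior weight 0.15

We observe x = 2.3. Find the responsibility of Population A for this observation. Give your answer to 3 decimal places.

P(component k | x) = w_k·f_k(x) / marginal(x), where marginal(x) = Σ_j w_j·f_j(x).
Component likelihoods at x = 2.3:
  p_A = 0.48·e^(−0.48·2.3) = 0.48·e^(−1.1040) = 0.15914
  p_B = 0.57·e^(−0.57·2.3) = 0.57·e^(−1.3110) = 0.153644
  p_C = 0.85·e^(−0.85·2.3) = 0.85·e^(−1.9550) = 0.12033
  p_D = 1.70·e^(−1.70·2.3) = 1.70·e^(−3.9100) = 0.0340689
Prior × likelihood for each component:
  w_A·p_A = 0.44 × 0.15914 = 0.0700217
  w_B·p_B = 0.26 × 0.153644 = 0.0399474
  w_C·p_C = 0.15 × 0.12033 = 0.0180495
  w_D·p_D = 0.15 × 0.0340689 = 0.00511033
Evidence: 0.0700217 + 0.0399474 + 0.0180495 + 0.00511033 = 0.133129
So the posterior for Population A is 0.0700217 / 0.133129 ≈ 0.526.

0.526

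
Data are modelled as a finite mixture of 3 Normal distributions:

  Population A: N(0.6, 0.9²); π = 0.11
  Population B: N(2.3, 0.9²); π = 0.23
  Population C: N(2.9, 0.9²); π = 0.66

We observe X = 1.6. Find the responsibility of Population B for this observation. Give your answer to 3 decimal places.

0.368

P(component k | x) = P(Z=k)·f_k(x) / marginal(x), where marginal(x) = Σ_j P(Z=j)·f_j(x).
Component likelihoods at x = 1.6:
  L_A = (1/(0.9·√(2π)))·exp(−(1.6−0.6)²/(2·0.9²)) = 0.443269·exp(-0.61728) = 0.239103
  L_B = (1/(0.9·√(2π)))·exp(−(1.6−2.3)²/(2·0.9²)) = 0.443269·exp(-0.30247) = 0.327572
  L_C = (1/(0.9·√(2π)))·exp(−(1.6−2.9)²/(2·0.9²)) = 0.443269·exp(-1.04321) = 0.156173
Multiply by the mixture weights:
  P(Z=A)·L_A = 0.11 × 0.239103 = 0.0263013
  P(Z=B)·L_B = 0.23 × 0.327572 = 0.0753416
  P(Z=C)·L_C = 0.66 × 0.156173 = 0.103074
Sum: 0.0263013 + 0.0753416 + 0.103074 = 0.204717
So the posterior for Population B is 0.0753416 / 0.204717 ≈ 0.368.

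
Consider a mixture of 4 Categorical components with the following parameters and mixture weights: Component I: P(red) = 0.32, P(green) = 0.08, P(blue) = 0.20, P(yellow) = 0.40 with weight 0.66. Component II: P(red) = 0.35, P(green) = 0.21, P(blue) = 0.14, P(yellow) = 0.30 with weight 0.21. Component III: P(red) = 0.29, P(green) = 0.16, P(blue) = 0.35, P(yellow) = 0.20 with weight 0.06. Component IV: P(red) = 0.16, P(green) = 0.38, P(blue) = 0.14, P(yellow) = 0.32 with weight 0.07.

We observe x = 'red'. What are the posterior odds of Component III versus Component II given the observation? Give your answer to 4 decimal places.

0.2367

Since P(k|x) ∝ π_k f_k(x), the posterior odds are π_i f_i(x) / (π_j f_j(x)).
Component likelihoods at x = 'red':
  L_I = P(red | comp) = 0.32
  L_II = P(red | comp) = 0.35
  L_III = P(red | comp) = 0.29
  L_IV = P(red | comp) = 0.16
0.0174 / 0.0735 ≈ 0.2367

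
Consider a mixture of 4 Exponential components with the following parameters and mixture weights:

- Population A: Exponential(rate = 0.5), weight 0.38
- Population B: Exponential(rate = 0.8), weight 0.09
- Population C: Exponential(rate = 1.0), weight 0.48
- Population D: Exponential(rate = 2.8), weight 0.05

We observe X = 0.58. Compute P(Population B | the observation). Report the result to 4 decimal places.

By Bayes' theorem, P(k | x) = π_k f_k(x) / Σ_j π_j f_j(x).
Exponential densities:
  L_A = 0.374132
  L_B = 0.503011
  L_C = 0.559898
  L_D = 0.551904
Unnormalised posteriors:
  π_A·L_A = 0.38 × 0.374132 = 0.14217
  π_B·L_B = 0.09 × 0.503011 = 0.045271
  π_C·L_C = 0.48 × 0.559898 = 0.268751
  π_D·L_D = 0.05 × 0.551904 = 0.0275952
Evidence: 0.14217 + 0.045271 + 0.268751 + 0.0275952 = 0.483787
P(Population B | the observation) ≈ 0.0936

0.0936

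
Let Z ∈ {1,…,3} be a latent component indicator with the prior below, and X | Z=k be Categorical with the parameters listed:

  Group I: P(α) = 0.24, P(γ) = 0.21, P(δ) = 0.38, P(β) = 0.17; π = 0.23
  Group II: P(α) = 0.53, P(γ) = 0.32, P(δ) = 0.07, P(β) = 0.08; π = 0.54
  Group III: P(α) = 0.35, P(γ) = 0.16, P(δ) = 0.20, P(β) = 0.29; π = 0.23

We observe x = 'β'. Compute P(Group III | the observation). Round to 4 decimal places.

Apply Bayes' rule: the posterior for each component is proportional to its prior times its likelihood at x.
Evaluate each component's likelihood at the observed value:
  L_I = 0.17
  L_II = 0.08
  L_III = 0.29
Multiply by the mixture weights:
  P(Z=I)·L_I = 0.23 × 0.17 = 0.0391
  P(Z=II)·L_II = 0.54 × 0.08 = 0.0432
  P(Z=III)·L_III = 0.23 × 0.29 = 0.0667
Sum: 0.0391 + 0.0432 + 0.0667 = 0.149
P(Group III | data) ≈ 0.4477

0.4477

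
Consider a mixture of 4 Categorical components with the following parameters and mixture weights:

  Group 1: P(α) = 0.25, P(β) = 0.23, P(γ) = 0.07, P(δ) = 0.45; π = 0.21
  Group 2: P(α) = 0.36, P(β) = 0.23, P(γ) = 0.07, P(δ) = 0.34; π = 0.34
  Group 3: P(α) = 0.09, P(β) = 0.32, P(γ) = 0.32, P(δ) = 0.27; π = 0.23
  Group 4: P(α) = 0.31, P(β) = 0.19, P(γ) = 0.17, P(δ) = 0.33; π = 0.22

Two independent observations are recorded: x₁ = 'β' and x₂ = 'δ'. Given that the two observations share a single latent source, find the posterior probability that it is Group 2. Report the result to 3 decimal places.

Posterior ∝ prior × likelihood, so P(k | x) ∝ π_k f_k(x); normalise over all components.
Since both observations come from the same component, the likelihood for component k is f_k(x₁)·f_k(x₂).
  L_1 = [P(β | comp) = 0.23] × [0.45] = 0.1035
  L_2 = [P(β | comp) = 0.23] × [0.34] = 0.0782
  L_3 = [P(β | comp) = 0.32] × [0.27] = 0.0864
  L_4 = [P(β | comp) = 0.19] × [0.33] = 0.0627
Unnormalised posteriors:
  π_1·L_1 = 0.21 × 0.1035 = 0.021735
  π_2·L_2 = 0.34 × 0.0782 = 0.026588
  π_3·L_3 = 0.23 × 0.0864 = 0.019872
  π_4·L_4 = 0.22 × 0.0627 = 0.013794
Marginal: 0.021735 + 0.026588 + 0.019872 + 0.013794 = 0.081989
P(Group 2 | x) = 0.026588 / 0.081989 ≈ 0.324

0.324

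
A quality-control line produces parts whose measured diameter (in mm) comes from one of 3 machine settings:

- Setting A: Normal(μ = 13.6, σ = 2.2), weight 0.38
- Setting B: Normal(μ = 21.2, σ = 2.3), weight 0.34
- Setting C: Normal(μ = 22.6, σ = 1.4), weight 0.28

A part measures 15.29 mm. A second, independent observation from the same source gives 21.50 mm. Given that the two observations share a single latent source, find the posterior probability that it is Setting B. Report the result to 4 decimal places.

The responsibility of component k is π_k f_k(x) divided by Σ_j π_j f_j(x).
Since both observations come from the same component, the likelihood for component k is f_k(x₁)·f_k(x₂).
  L_A = [0.135004] × [0.000287379] = 3.87974e-05
  L_B = [0.00638898] × [0.171984] = 0.0010988
  L_C = [3.42474e-07] × [0.20928] = 7.16729e-08
Multiply by the mixture weights:
  π_A·L_A = 0.38 × 3.87974e-05 = 1.4743e-05
  π_B·L_B = 0.34 × 0.0010988 = 0.000373593
  π_C·L_C = 0.28 × 7.16729e-08 = 2.00684e-08
Marginal: 1.4743e-05 + 0.000373593 + 2.00684e-08 = 0.000388356
P(Setting B | x₁,x₂) = 0.000373593 / 0.000388356 ≈ 0.9620

0.9620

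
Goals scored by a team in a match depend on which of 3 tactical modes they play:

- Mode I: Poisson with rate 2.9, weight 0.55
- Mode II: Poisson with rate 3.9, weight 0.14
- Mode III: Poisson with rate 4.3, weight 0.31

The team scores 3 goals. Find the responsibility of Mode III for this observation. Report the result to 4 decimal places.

The responsibility of component k is P(Z=k) f_k(x) divided by Σ_j P(Z=j) f_j(x).
Evaluate each component's likelihood at the observed value:
  f_I = 0.22366
  f_II = 0.200122
  f_III = 0.179799
Multiply by the mixture weights:
  P(Z=I)·f_I = 0.55 × 0.22366 = 0.123013
  P(Z=II)·f_II = 0.14 × 0.200122 = 0.028017
  P(Z=III)·f_III = 0.31 × 0.179799 = 0.0557378
Evidence: 0.123013 + 0.028017 + 0.0557378 = 0.206768
P(Mode III | x) ≈ 0.2696

0.2696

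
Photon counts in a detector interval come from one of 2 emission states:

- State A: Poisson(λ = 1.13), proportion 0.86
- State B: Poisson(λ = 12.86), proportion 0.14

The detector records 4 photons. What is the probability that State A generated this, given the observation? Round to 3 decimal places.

0.978

Apply Bayes' rule: the posterior for each component is proportional to its prior times its likelihood at x.
Component likelihoods at x = 4 photons:
  f_A = 0.0219457
  f_B = 0.00296296
Multiply by the mixture weights:
  w_A·f_A = 0.86 × 0.0219457 = 0.0188733
  w_B·f_B = 0.14 × 0.00296296 = 0.000414814
Normaliser: 0.0188733 + 0.000414814 = 0.0192881
So the posterior for State A is 0.0188733 / 0.0192881 ≈ 0.978.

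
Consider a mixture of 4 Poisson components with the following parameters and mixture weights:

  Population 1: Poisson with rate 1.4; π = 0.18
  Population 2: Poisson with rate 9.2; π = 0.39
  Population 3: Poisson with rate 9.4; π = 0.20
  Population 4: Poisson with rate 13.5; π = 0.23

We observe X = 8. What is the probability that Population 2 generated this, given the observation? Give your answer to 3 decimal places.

0.598

By Bayes' theorem, P(k | x) = P(Z=k) f_k(x) / Σ_j P(Z=j) f_j(x).
Evaluate each component's likelihood at the observed value:
  L_1 = e^(−1.4)·1.4^8/8! = 9.02592e-05
  L_2 = e^(−9.2)·9.2^8/8! = 0.128609
  L_3 = e^(−9.4)·9.4^8/8! = 0.125065
  L_4 = e^(−13.5)·13.5^8/8! = 0.0375123
Prior × likelihood for each component:
  P(Z=1)·L_1 = 0.18 × 9.02592e-05 = 1.62467e-05
  P(Z=2)·L_2 = 0.39 × 0.128609 = 0.0501577
  P(Z=3)·L_3 = 0.20 × 0.125065 = 0.0250129
  P(Z=4)·L_4 = 0.23 × 0.0375123 = 0.00862784
Denominator: 1.62467e-05 + 0.0501577 + 0.0250129 + 0.00862784 = 0.0838147
Responsibility of Population 2: 0.0501577 / 0.0838147 ≈ 0.598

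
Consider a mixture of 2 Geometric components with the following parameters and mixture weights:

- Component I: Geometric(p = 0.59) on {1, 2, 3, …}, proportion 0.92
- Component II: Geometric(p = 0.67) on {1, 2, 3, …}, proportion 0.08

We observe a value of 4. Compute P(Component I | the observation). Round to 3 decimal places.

The responsibility of component k is π_k f_k(x) divided by Σ_j π_j f_j(x).
Geometric probabilities:
  p_I = 0.59·(1−0.59)^3 = 0.59·0.068921 = 0.0406634
  p_II = 0.67·(1−0.67)^3 = 0.67·0.035937 = 0.0240778
Multiply by the mixture weights:
  π_I·p_I = 0.92 × 0.0406634 = 0.0374103
  π_II·p_II = 0.08 × 0.0240778 = 0.00192622
Normaliser: 0.0374103 + 0.00192622 = 0.0393365
P(Component I | 4) = 0.0374103 / 0.0393365 ≈ 0.951

0.951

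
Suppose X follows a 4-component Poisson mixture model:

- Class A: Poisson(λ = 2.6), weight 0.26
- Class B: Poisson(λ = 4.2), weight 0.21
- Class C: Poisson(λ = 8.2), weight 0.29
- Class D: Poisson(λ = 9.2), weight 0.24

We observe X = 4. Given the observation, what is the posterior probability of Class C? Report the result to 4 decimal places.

0.1503

P(component k | x) = π_k·f_k(x) / marginal(x), where marginal(x) = Σ_j π_j·f_j(x).
Poisson probabilities:
  f_A = 0.141422
  f_B = 0.194424
  f_C = 0.0517404
  f_D = 0.03016
Prior × likelihood for each component:
  π_A·f_A = 0.26 × 0.141422 = 0.0367697
  π_B·f_B = 0.21 × 0.194424 = 0.040829
  π_C·f_C = 0.29 × 0.0517404 = 0.0150047
  π_D·f_D = 0.24 × 0.03016 = 0.00723839
Evidence: 0.0367697 + 0.040829 + 0.0150047 + 0.00723839 = 0.0998417
So the posterior for Class C is 0.0150047 / 0.0998417 ≈ 0.1503.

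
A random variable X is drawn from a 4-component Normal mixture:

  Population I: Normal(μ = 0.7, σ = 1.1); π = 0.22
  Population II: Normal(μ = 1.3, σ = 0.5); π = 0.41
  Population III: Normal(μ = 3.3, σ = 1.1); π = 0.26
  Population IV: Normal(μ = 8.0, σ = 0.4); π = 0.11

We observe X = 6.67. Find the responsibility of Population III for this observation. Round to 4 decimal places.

0.6645

By Bayes' theorem, P(k | x) = w_k f_k(x) / Σ_j w_j f_j(x).
Evaluate each component's likelihood at the observed value:
  p_I = (1/(1.1·√(2π)))·exp(−(6.67−0.7)²/(2·1.1²)) = 0.362675·exp(-14.72764) = 1.45674e-07
  p_II = (1/(0.5·√(2π)))·exp(−(6.67−1.3)²/(2·0.5²)) = 0.797885·exp(-57.67380) = 7.15364e-26
  p_III = (1/(1.1·√(2π)))·exp(−(6.67−3.3)²/(2·1.1²)) = 0.362675·exp(-4.69293) = 0.00332202
  p_IV = (1/(0.4·√(2π)))·exp(−(6.67−8.0)²/(2·0.4²)) = 0.997356·exp(-5.52781) = 0.00396416
Prior × likelihood for each component:
  w_I·p_I = 0.22 × 1.45674e-07 = 3.20483e-08
  w_II·p_II = 0.41 × 7.15364e-26 = 2.93299e-26
  w_III·p_III = 0.26 × 0.00332202 = 0.000863725
  w_IV·p_IV = 0.11 × 0.00396416 = 0.000436058
Sum: 3.20483e-08 + 2.93299e-26 + 0.000863725 + 0.000436058 = 0.00129981
P(Population III | the observation) ≈ 0.6645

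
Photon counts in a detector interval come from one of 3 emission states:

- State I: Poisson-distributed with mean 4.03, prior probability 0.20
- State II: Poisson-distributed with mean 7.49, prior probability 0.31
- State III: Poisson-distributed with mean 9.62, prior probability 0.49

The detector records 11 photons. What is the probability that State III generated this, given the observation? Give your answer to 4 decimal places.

0.7424

The responsibility of component k is π_k f_k(x) divided by Σ_j π_j f_j(x).
Poisson probabilities:
  p_I = 0.00202765
  p_II = 0.0582477
  p_III = 0.108607
Weight by the priors:
  π_I·p_I = 0.20 × 0.00202765 = 0.00040553
  π_II·p_II = 0.31 × 0.0582477 = 0.0180568
  π_III·p_III = 0.49 × 0.108607 = 0.0532173
Denominator: 0.00040553 + 0.0180568 + 0.0532173 = 0.0716797
So the posterior for State III is 0.0532173 / 0.0716797 ≈ 0.7424.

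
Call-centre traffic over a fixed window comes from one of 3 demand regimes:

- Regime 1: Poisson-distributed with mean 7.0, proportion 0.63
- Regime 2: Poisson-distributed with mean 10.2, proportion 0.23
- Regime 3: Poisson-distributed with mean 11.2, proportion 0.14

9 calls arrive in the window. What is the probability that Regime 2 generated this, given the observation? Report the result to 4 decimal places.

P(component k | x) = π_k·f_k(x) / marginal(x), where marginal(x) = Σ_j π_j·f_j(x).
Evaluate each component's likelihood at the observed value:
  p_1 = 0.101405
  p_2 = 0.122415
  p_3 = 0.104496
Unnormalised posteriors:
  π_1·p_1 = 0.63 × 0.101405 = 0.0638849
  π_2·p_2 = 0.23 × 0.122415 = 0.0281555
  π_3·p_3 = 0.14 × 0.104496 = 0.0146295
Marginal: 0.0638849 + 0.0281555 + 0.0146295 = 0.10667
P(Regime 2 | the observation) ≈ 0.2639

0.2639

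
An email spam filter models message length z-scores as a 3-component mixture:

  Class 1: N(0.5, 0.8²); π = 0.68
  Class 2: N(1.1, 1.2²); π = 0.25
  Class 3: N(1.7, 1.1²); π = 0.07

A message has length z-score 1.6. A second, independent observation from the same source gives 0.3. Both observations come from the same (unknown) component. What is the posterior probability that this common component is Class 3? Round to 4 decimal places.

Posterior ∝ prior × likelihood, so P(k | x) ∝ P(Z=k) f_k(x); normalise over all components.
Since both observations come from the same component, the likelihood for component k is f_k(x₁)·f_k(x₂).
  p_1 = [0.193765] × [0.483335] = 0.0936536
  p_2 = [0.30481] × [0.266207] = 0.0811425
  p_3 = [0.361179] × [0.161352] = 0.058277
Unnormalised posteriors:
  P(Z=1)·p_1 = 0.68 × 0.0936536 = 0.0636844
  P(Z=2)·p_2 = 0.25 × 0.0811425 = 0.0202856
  P(Z=3)·p_3 = 0.07 × 0.058277 = 0.00407939
Marginal: 0.0636844 + 0.0202856 + 0.00407939 = 0.0880495
P(Class 3 | data) ≈ 0.0463

0.0463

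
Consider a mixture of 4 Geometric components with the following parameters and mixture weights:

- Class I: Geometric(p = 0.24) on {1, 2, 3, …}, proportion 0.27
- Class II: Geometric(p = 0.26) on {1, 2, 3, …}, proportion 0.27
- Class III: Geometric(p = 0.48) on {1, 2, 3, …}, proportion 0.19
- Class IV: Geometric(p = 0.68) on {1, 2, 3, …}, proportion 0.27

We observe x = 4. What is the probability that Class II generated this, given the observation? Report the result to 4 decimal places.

By Bayes' theorem, P(k | x) = P(Z=k) f_k(x) / Σ_j P(Z=j) f_j(x).
Component likelihoods at x = 4:
  p_I = 0.105354
  p_II = 0.105358
  p_III = 0.0674918
  p_IV = 0.0222822
Multiply by the mixture weights:
  P(Z=I)·p_I = 0.27 × 0.105354 = 0.0284456
  P(Z=II)·p_II = 0.27 × 0.105358 = 0.0284467
  P(Z=III)·p_III = 0.19 × 0.0674918 = 0.0128234
  P(Z=IV)·p_IV = 0.27 × 0.0222822 = 0.0060162
Sum: 0.0284456 + 0.0284467 + 0.0128234 + 0.0060162 = 0.075732
P(Class II | 4) ≈ 0.3756

0.3756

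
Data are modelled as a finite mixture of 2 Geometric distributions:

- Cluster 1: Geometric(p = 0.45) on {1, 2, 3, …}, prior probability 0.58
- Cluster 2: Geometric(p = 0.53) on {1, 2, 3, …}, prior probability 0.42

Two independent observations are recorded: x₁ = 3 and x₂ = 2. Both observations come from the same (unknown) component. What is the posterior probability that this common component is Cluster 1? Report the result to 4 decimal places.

0.6147

The responsibility of component k is w_k f_k(x) divided by Σ_j w_j f_j(x).
Since both observations come from the same component, the likelihood for component k is f_k(x₁)·f_k(x₂).
  L_1 = [0.45·(1−0.45)^2 = 0.45·0.3025 = 0.136125] × [0.2475] = 0.0336909
  L_2 = [0.53·(1−0.53)^2 = 0.53·0.2209 = 0.117077] × [0.2491] = 0.0291639
Weight by the priors:
  w_1·L_1 = 0.58 × 0.0336909 = 0.0195407
  w_2·L_2 = 0.42 × 0.0291639 = 0.0122488
Sum: 0.0195407 + 0.0122488 = 0.0317896
Responsibility of Cluster 1: 0.0195407 / 0.0317896 ≈ 0.6147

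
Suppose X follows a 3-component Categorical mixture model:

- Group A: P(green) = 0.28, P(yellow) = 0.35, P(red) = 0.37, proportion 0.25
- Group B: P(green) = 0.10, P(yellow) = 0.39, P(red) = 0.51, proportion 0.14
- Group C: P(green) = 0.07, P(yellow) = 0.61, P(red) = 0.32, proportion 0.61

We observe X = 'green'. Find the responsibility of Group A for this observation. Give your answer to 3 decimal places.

0.552

By Bayes' theorem, P(k | x) = w_k f_k(x) / Σ_j w_j f_j(x).
Component likelihoods at x = 'green':
  p_A = 0.28
  p_B = 0.1
  p_C = 0.07
Unnormalised posteriors:
  w_A·p_A = 0.25 × 0.28 = 0.07
  w_B·p_B = 0.14 × 0.1 = 0.014
  w_C·p_C = 0.61 × 0.07 = 0.0427
Normaliser: 0.07 + 0.014 + 0.0427 = 0.1267
Responsibility of Group A: 0.07 / 0.1267 ≈ 0.552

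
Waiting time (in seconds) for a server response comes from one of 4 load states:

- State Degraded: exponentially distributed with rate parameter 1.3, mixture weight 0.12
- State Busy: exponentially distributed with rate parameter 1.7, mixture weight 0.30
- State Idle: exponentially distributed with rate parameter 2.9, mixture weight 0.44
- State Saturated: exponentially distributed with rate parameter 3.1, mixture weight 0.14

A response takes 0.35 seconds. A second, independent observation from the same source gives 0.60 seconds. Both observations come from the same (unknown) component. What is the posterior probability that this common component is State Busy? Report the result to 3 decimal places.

0.321

Apply Bayes' rule: the posterior for each component is proportional to its prior times its likelihood at x.
Since both observations come from the same component, the likelihood for component k is f_k(x₁)·f_k(x₂).
  p_Degraded = [0.824782] × [0.595928] = 0.491511
  p_Busy = [0.937656] × [0.613011] = 0.574794
  p_Idle = [1.05097] × [0.509009] = 0.534952
  p_Saturated = [1.0475] × [0.482585] = 0.505506
Prior × likelihood for each component:
  P(Z=Degraded)·p_Degraded = 0.12 × 0.491511 = 0.0589813
  P(Z=Busy)·p_Busy = 0.30 × 0.574794 = 0.172438
  P(Z=Idle)·p_Idle = 0.44 × 0.534952 = 0.235379
  P(Z=Saturated)·p_Saturated = 0.14 × 0.505506 = 0.0707708
Normaliser: 0.0589813 + 0.172438 + 0.235379 + 0.0707708 = 0.537569
P(State Busy | x) ≈ 0.321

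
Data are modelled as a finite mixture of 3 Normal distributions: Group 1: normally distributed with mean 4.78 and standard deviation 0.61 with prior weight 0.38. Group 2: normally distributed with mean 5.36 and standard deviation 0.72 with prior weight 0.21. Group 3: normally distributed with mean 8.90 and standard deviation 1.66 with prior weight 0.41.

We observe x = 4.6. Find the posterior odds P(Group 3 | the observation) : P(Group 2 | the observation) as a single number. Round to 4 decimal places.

Since P(k|x) ∝ P(Z=k) f_k(x), the posterior odds are P(Z=i) f_i(x) / (P(Z=j) f_j(x)).
Evaluate each component's likelihood at the observed value:
  L_1 = (1/(0.61·√(2π)))·exp(−(4.6−4.78)²/(2·0.61²)) = 0.654004·exp(-0.04354) = 0.626142
  L_2 = (1/(0.72·√(2π)))·exp(−(4.6−5.36)²/(2·0.72²)) = 0.554087·exp(-0.55710) = 0.317419
  L_3 = (1/(1.66·√(2π)))·exp(−(4.6−8.90)²/(2·1.66²)) = 0.240327·exp(-3.35499) = 0.00838977
Odds = (0.41/0.21) × (0.00838977/0.317419) = 1.95238 × 0.0264312 ≈ 0.0516

0.0516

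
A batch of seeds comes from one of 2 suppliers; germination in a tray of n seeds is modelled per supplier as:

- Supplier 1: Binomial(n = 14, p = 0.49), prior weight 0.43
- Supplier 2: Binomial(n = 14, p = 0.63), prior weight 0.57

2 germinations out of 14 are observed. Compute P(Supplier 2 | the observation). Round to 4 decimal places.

P(component k | x) = π_k·f_k(x) / marginal(x), where marginal(x) = Σ_j π_j·f_j(x).
Component likelihoods at x = 2 germinations out of 14:
  p_1 = C(14,2)·0.49^2·0.51^12 = 91·0.2401·0.000309629 = 0.00676512
  p_2 = C(14,2)·0.63^2·0.37^12 = 91·0.3969·6.58295e-06 = 0.000237762
Multiply by the mixture weights:
  π_1·p_1 = 0.43 × 0.00676512 = 0.002909
  π_2·p_2 = 0.57 × 0.000237762 = 0.000135525
Sum: 0.002909 + 0.000135525 = 0.00304453
So the posterior for Supplier 2 is 0.000135525 / 0.00304453 ≈ 0.0445.

0.0445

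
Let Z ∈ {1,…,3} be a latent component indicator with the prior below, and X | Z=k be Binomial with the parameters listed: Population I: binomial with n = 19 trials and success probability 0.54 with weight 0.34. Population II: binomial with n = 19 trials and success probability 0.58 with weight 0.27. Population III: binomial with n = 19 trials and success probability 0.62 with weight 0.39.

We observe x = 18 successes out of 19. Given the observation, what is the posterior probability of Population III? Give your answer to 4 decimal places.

0.7586

By Bayes' theorem, P(k | x) = P(Z=k) f_k(x) / Σ_j P(Z=j) f_j(x).
Evaluate each component's likelihood at the observed value:
  f_I = C(19,18)·0.54^18·0.46^1 = 19·1.52436e-05·0.46 = 0.000133229
  f_II = C(19,18)·0.58^18·0.42^1 = 19·5.51701e-05·0.42 = 0.000440258
  f_III = C(19,18)·0.62^18·0.38^1 = 19·0.000183253·0.38 = 0.00132308
Multiply by the mixture weights:
  P(Z=I)·f_I = 0.34 × 0.000133229 = 4.52979e-05
  P(Z=II)·f_II = 0.27 × 0.000440258 = 0.00011887
  P(Z=III)·f_III = 0.39 × 0.00132308 = 0.000516003
Evidence: 4.52979e-05 + 0.00011887 + 0.000516003 = 0.00068017
So the posterior for Population III is 0.000516003 / 0.00068017 ≈ 0.7586.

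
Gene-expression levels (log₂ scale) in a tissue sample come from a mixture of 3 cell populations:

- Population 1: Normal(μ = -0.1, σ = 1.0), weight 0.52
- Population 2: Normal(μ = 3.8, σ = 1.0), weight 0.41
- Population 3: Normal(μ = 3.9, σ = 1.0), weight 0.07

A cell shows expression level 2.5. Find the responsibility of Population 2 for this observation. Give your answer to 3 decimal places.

0.800

The responsibility of component k is w_k f_k(x) divided by Σ_j w_j f_j(x).
Evaluate each component's likelihood at the observed value:
  f_1 = 0.013583
  f_2 = 0.171369
  f_3 = 0.149727
Weight by the priors:
  w_1·f_1 = 0.52 × 0.013583 = 0.00706314
  w_2·f_2 = 0.41 × 0.171369 = 0.0702611
  w_3·f_3 = 0.07 × 0.149727 = 0.0104809
Marginal: 0.00706314 + 0.0702611 + 0.0104809 = 0.0878052
P(Population 2 | data) = 0.0702611 / 0.0878052 ≈ 0.800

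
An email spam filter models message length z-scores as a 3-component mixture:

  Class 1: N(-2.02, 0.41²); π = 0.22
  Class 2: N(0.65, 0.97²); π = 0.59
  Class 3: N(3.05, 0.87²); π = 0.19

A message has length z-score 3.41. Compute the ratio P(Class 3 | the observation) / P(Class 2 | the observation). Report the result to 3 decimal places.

18.881

Only the two components matter; the odds are (π_i f_i(x)) / (π_j f_j(x)).
Component likelihoods at x = 3.41:
  L_1 = 7.94865e-39
  L_2 = 0.00717955
  L_3 = 0.42093
0.0799767 / 0.00423594 ≈ 18.881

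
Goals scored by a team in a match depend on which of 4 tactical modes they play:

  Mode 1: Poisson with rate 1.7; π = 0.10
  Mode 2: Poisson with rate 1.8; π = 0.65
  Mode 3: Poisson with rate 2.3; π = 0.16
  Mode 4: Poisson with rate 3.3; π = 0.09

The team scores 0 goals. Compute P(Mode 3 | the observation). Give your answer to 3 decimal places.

0.111

P(component k | x) = π_k·f_k(x) / marginal(x), where marginal(x) = Σ_j π_j·f_j(x).
Evaluate each component's likelihood at the observed value:
  f_1 = e^(−1.7)·1.7^0/0! = 0.182684
  f_2 = e^(−1.8)·1.8^0/0! = 0.165299
  f_3 = e^(−2.3)·2.3^0/0! = 0.100259
  f_4 = e^(−3.3)·3.3^0/0! = 0.0368832
Multiply by the mixture weights:
  π_1·f_1 = 0.10 × 0.182684 = 0.0182684
  π_2·f_2 = 0.65 × 0.165299 = 0.107444
  π_3·f_3 = 0.16 × 0.100259 = 0.0160414
  π_4·f_4 = 0.09 × 0.0368832 = 0.00331949
Denominator: 0.0182684 + 0.107444 + 0.0160414 + 0.00331949 = 0.145074
Responsibility of Mode 3: 0.0160414 / 0.145074 ≈ 0.111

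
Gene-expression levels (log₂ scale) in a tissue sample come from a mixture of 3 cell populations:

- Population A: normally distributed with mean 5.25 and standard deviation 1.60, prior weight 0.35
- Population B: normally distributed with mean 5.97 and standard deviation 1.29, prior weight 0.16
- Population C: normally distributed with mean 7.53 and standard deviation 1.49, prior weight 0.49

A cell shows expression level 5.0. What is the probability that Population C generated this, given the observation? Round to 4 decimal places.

The responsibility of component k is π_k f_k(x) divided by Σ_j π_j f_j(x).
Evaluate each component's likelihood at the observed value:
  f_A = 0.246314
  f_B = 0.2331
  f_C = 0.0633365
Unnormalised posteriors:
  π_A·f_A = 0.35 × 0.246314 = 0.0862098
  π_B·f_B = 0.16 × 0.2331 = 0.0372961
  π_C·f_C = 0.49 × 0.0633365 = 0.0310349
Marginal: 0.0862098 + 0.0372961 + 0.0310349 = 0.154541
P(Population C | the observation) = 0.0310349 / 0.154541 ≈ 0.2008

0.2008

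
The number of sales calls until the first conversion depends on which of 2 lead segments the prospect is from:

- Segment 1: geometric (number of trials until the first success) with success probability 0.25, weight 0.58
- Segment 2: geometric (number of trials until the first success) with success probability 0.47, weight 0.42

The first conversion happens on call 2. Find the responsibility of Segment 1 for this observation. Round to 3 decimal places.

Apply Bayes' rule: the posterior for each component is proportional to its prior times its likelihood at x.
Evaluate each component's likelihood at the observed value:
  f_1 = 0.1875
  f_2 = 0.2491
Prior × likelihood for each component:
  w_1·f_1 = 0.58 × 0.1875 = 0.10875
  w_2·f_2 = 0.42 × 0.2491 = 0.104622
Sum: 0.10875 + 0.104622 = 0.213372
So the posterior for Segment 1 is 0.10875 / 0.213372 ≈ 0.510.

0.510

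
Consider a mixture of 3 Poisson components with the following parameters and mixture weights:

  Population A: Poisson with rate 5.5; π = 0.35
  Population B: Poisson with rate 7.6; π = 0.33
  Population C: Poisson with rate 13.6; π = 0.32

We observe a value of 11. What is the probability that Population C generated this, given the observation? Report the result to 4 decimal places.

Apply Bayes' rule: the posterior for each component is proportional to its prior times its likelihood at x.
Evaluate each component's likelihood at the observed value:
  p_A = 0.0142631
  p_B = 0.061257
  p_C = 0.0914887
Unnormalised posteriors:
  π_A·p_A = 0.35 × 0.0142631 = 0.00499209
  π_B·p_B = 0.33 × 0.061257 = 0.0202148
  π_C·p_C = 0.32 × 0.0914887 = 0.0292764
Marginal: 0.00499209 + 0.0202148 + 0.0292764 = 0.0544833
Responsibility of Population C: 0.0292764 / 0.0544833 ≈ 0.5373

0.5373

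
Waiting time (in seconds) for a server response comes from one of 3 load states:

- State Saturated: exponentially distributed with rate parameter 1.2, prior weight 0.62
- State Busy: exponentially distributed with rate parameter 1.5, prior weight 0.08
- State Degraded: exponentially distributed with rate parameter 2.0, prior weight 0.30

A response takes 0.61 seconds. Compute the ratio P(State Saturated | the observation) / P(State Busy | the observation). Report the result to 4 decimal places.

7.4450

The posterior odds equal the prior odds times the likelihood ratio: (w_i/w_j)·(f_i(x)/f_j(x)).
Evaluate each component's likelihood at the observed value:
  L_Saturated = 1.2·e^(−1.2·0.61) = 1.2·e^(−0.7320) = 0.577135
  L_Busy = 1.5·e^(−1.5·0.61) = 1.5·e^(−0.9150) = 0.600775
  L_Degraded = 2.0·e^(−2.0·0.61) = 2.0·e^(−1.2200) = 0.59046
Posterior odds = (w_Saturated·L_Saturated) / (w_Busy·L_Busy) = (0.62·0.577135) / (0.08·0.600775) = 0.357824 / 0.048062 ≈ 7.4450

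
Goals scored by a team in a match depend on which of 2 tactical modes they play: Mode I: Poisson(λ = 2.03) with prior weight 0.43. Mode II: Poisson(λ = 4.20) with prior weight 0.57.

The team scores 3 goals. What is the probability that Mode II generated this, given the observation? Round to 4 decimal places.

P(component k | x) = π_k·f_k(x) / marginal(x), where marginal(x) = Σ_j π_j·f_j(x).
Component likelihoods at x = 3 goals:
  p_I = e^(−2.03)·2.03^3/3! = 0.183113
  p_II = e^(−4.20)·4.20^3/3! = 0.185165
Unnormalised posteriors:
  π_I·p_I = 0.43 × 0.183113 = 0.0787386
  π_II·p_II = 0.57 × 0.185165 = 0.105544
Marginal: 0.0787386 + 0.105544 = 0.184283
Responsibility of Mode II: 0.105544 / 0.184283 ≈ 0.5727

0.5727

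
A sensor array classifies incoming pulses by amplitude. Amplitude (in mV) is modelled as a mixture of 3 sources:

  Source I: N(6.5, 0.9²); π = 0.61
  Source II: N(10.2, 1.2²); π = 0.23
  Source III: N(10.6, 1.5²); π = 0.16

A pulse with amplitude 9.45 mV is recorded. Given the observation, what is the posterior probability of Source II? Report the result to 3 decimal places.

0.656

P(component k | x) = π_k·f_k(x) / marginal(x), where marginal(x) = Σ_j π_j·f_j(x).
Normal densities:
  p_I = (1/(0.9·√(2π)))·exp(−(9.45−6.5)²/(2·0.9²)) = 0.443269·exp(-5.37191) = 0.00205909
  p_II = (1/(1.2·√(2π)))·exp(−(9.45−10.2)²/(2·1.2²)) = 0.332452·exp(-0.19531) = 0.273467
  p_III = (1/(1.5·√(2π)))·exp(−(9.45−10.6)²/(2·1.5²)) = 0.265962·exp(-0.29389) = 0.198237
Prior × likelihood for each component:
  π_I·p_I = 0.61 × 0.00205909 = 0.00125604
  π_II·p_II = 0.23 × 0.273467 = 0.0628975
  π_III·p_III = 0.16 × 0.198237 = 0.0317179
Sum: 0.00125604 + 0.0628975 + 0.0317179 = 0.0958715
P(Source II | the observation) ≈ 0.656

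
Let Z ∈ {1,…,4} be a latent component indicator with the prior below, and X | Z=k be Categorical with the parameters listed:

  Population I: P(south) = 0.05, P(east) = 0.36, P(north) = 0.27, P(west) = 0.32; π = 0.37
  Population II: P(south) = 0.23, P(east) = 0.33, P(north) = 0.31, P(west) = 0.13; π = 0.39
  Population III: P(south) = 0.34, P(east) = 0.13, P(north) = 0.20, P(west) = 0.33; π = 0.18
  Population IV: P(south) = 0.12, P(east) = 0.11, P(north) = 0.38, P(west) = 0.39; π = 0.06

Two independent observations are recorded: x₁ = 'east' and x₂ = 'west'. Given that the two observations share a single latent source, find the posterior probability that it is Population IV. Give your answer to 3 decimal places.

Posterior ∝ prior × likelihood, so P(k | x) ∝ π_k f_k(x); normalise over all components.
Since both observations come from the same component, the likelihood for component k is f_k(x₁)·f_k(x₂).
  L_I = [0.36] × [0.32] = 0.1152
  L_II = [0.33] × [0.13] = 0.0429
  L_III = [0.13] × [0.33] = 0.0429
  L_IV = [0.11] × [0.39] = 0.0429
Multiply by the mixture weights:
  π_I·L_I = 0.37 × 0.1152 = 0.042624
  π_II·L_II = 0.39 × 0.0429 = 0.016731
  π_III·L_III = 0.18 × 0.0429 = 0.007722
  π_IV·L_IV = 0.06 × 0.0429 = 0.002574
Normaliser: 0.042624 + 0.016731 + 0.007722 + 0.002574 = 0.069651
P(Population IV | x) ≈ 0.037

0.037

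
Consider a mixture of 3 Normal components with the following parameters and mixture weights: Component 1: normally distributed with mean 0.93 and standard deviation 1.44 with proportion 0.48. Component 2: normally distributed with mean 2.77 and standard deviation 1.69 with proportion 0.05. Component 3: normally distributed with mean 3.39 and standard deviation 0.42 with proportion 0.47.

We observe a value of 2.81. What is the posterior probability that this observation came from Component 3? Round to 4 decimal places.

0.7152

Posterior ∝ prior × likelihood, so P(k | x) ∝ P(Z=k) f_k(x); normalise over all components.
Normal densities:
  f_1 = (1/(1.44·√(2π)))·exp(−(2.81−0.93)²/(2·1.44²)) = 0.277043·exp(-0.85224) = 0.118148
  f_2 = (1/(1.69·√(2π)))·exp(−(2.81−2.77)²/(2·1.69²)) = 0.236061·exp(-0.00028) = 0.235994
  f_3 = (1/(0.42·√(2π)))·exp(−(2.81−3.39)²/(2·0.42²)) = 0.949863·exp(-0.95351) = 0.366062
Multiply by the mixture weights:
  P(Z=1)·f_1 = 0.48 × 0.118148 = 0.0567109
  P(Z=2)·f_2 = 0.05 × 0.235994 = 0.0117997
  P(Z=3)·f_3 = 0.47 × 0.366062 = 0.172049
Evidence: 0.0567109 + 0.0117997 + 0.172049 = 0.24056
P(Component 3 | x) = 0.172049 / 0.24056 ≈ 0.7152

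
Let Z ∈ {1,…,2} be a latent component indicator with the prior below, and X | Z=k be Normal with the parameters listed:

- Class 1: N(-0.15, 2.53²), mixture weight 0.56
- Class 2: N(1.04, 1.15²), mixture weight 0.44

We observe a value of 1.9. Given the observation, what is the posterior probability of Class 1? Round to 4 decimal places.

Apply Bayes' rule: the posterior for each component is proportional to its prior times its likelihood at x.
Component likelihoods at x = 1.9:
  f_1 = 0.113559
  f_2 = 0.262285
Weight by the priors:
  π_1·f_1 = 0.56 × 0.113559 = 0.0635931
  π_2·f_2 = 0.44 × 0.262285 = 0.115406
Sum: 0.0635931 + 0.115406 = 0.178999
P(Class 1 | data) = 0.0635931 / 0.178999 ≈ 0.3553

0.3553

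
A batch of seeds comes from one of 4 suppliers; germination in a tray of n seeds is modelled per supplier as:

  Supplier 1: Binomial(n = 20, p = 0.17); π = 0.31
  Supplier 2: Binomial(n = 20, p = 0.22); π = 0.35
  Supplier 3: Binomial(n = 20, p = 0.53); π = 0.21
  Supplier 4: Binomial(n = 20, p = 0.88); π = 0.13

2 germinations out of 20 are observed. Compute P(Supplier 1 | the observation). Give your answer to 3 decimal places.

0.618

By Bayes' theorem, P(k | x) = P(Z=k) f_k(x) / Σ_j P(Z=j) f_j(x).
Evaluate each component's likelihood at the observed value:
  L_1 = C(20,2)·0.17^2·0.83^18 = 190·0.0289·0.0349467 = 0.191892
  L_2 = C(20,2)·0.22^2·0.78^18 = 190·0.0484·0.011421 = 0.105027
  L_3 = C(20,2)·0.53^2·0.47^18 = 190·0.2809·1.25245e-06 = 6.68447e-05
  L_4 = C(20,2)·0.88^2·0.12^18 = 190·0.7744·2.66233e-17 = 3.91725e-15
Prior × likelihood for each component:
  P(Z=1)·L_1 = 0.31 × 0.191892 = 0.0594866
  P(Z=2)·L_2 = 0.35 × 0.105027 = 0.0367595
  P(Z=3)·L_3 = 0.21 × 6.68447e-05 = 1.40374e-05
  P(Z=4)·L_4 = 0.13 × 3.91725e-15 = 5.09243e-16
Evidence: 0.0594866 + 0.0367595 + 1.40374e-05 + 5.09243e-16 = 0.0962601
So the posterior for Supplier 1 is 0.0594866 / 0.0962601 ≈ 0.618.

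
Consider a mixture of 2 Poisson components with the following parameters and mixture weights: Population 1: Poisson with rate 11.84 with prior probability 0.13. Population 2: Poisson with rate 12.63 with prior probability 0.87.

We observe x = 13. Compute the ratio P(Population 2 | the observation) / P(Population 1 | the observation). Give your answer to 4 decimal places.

7.0332

Since P(k|x) ∝ π_k f_k(x), the posterior odds are π_i f_i(x) / (π_j f_j(x)).
Evaluate each component's likelihood at the observed value:
  L_1 = 0.104051
  L_2 = 0.109351
Odds = (0.87/0.13) × (0.109351/0.104051) = 6.69231 × 1.05094 ≈ 7.0332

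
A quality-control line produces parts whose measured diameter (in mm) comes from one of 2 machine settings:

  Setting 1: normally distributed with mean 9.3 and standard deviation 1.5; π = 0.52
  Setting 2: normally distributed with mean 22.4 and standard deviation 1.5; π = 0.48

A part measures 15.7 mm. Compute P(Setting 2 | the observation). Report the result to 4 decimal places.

0.2782

By Bayes' theorem, P(k | x) = P(Z=k) f_k(x) / Σ_j P(Z=j) f_j(x).
Normal densities:
  L_1 = (1/(1.5·√(2π)))·exp(−(15.7−9.3)²/(2·1.5²)) = 0.265962·exp(-9.10222) = 2.96329e-05
  L_2 = (1/(1.5·√(2π)))·exp(−(15.7−22.4)²/(2·1.5²)) = 0.265962·exp(-9.97556) = 1.23734e-05
Prior × likelihood for each component:
  P(Z=1)·L_1 = 0.52 × 2.96329e-05 = 1.54091e-05
  P(Z=2)·L_2 = 0.48 × 1.23734e-05 = 5.93925e-06
Denominator: 1.54091e-05 + 5.93925e-06 = 2.13483e-05
P(Setting 2 | data) = 5.93925e-06 / 2.13483e-05 ≈ 0.2782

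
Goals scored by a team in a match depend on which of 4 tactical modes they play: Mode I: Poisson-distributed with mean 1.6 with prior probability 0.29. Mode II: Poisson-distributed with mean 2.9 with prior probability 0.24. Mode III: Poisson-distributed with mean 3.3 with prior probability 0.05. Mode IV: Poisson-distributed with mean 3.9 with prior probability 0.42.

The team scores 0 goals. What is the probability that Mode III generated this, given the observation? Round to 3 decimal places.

0.022

The responsibility of component k is π_k f_k(x) divided by Σ_j π_j f_j(x).
Poisson probabilities:
  p_I = 0.201897
  p_II = 0.0550232
  p_III = 0.0368832
  p_IV = 0.0202419
Weight by the priors:
  π_I·p_I = 0.29 × 0.201897 = 0.05855
  π_II·p_II = 0.24 × 0.0550232 = 0.0132056
  π_III·p_III = 0.05 × 0.0368832 = 0.00184416
  π_IV·p_IV = 0.42 × 0.0202419 = 0.0085016
Marginal: 0.05855 + 0.0132056 + 0.00184416 + 0.0085016 = 0.0821013
P(Mode III | x) = 0.00184416 / 0.0821013 ≈ 0.022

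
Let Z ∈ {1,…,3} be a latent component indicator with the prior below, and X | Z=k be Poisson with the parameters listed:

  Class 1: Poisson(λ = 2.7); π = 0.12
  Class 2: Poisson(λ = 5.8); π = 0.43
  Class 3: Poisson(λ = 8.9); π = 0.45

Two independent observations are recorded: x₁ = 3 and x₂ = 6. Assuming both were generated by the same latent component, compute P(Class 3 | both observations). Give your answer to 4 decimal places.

P(component k | x) = π_k·f_k(x) / marginal(x), where marginal(x) = Σ_j π_j·f_j(x).
Since both observations come from the same component, the likelihood for component k is f_k(x₁)·f_k(x₂).
  L_1 = [e^(−2.7)·2.7^3/3! = 0.220468] × [0.0361622] = 0.0079726
  L_2 = [e^(−5.8)·5.8^3/3! = 0.098452] × [0.160076] = 0.0157599
  L_3 = [e^(−8.9)·8.9^3/3! = 0.016025] × [0.0941427] = 0.00150864
Unnormalised posteriors:
  π_1·L_1 = 0.12 × 0.0079726 = 0.000956712
  π_2·L_2 = 0.43 × 0.0157599 = 0.00677674
  π_3·L_3 = 0.45 × 0.00150864 = 0.000678886
Sum: 0.000956712 + 0.00677674 + 0.000678886 = 0.00841234
Responsibility of Class 3: 0.000678886 / 0.00841234 ≈ 0.0807

0.0807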